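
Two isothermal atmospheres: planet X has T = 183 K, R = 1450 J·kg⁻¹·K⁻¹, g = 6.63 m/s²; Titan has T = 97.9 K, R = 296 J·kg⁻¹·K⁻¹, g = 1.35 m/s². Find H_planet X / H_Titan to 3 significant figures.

H = RT/g for each body.
H_planet X = 1450 × 183 / 6.63 = 40023 m.
H_Titan = 296 × 97.9 / 1.35 = 21465 m.
H_planet X/H_Titan = 40023/21465 = 1.8646.

H_planet X/H_Titan ≈ 1.86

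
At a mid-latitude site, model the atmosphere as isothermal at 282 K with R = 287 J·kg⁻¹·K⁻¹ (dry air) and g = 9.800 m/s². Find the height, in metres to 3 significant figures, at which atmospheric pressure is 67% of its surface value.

z ≈ 3310 m

Scale height: H = RT/g = 287 × 282 / 9.800 = 8258.6 m.
Set P/P₀ = exp(−z/H) = 0.67, so z = −H ln(0.67).
−ln(0.67) = 0.40048; z = 8258.6 × 0.40048 = 3307.4 m.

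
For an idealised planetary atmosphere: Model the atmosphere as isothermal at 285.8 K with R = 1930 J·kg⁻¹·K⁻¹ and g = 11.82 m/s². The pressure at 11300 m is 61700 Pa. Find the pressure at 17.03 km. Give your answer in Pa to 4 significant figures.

P ≈ 54570 Pa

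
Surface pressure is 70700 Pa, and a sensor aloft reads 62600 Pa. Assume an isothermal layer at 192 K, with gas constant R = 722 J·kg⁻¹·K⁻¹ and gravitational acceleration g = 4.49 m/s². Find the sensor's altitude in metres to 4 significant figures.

Scale height: H = RT/g = 722 × 192 / 4.49 = 30874 m.
Invert the barometric formula: z = H ln(P₀/P).
P₀/P = 70700/62600 = 1.1294; ln(1.1294) = 0.12169.
z = 30874 × 0.12169 = 3757.1 m.

z ≈ 3757 m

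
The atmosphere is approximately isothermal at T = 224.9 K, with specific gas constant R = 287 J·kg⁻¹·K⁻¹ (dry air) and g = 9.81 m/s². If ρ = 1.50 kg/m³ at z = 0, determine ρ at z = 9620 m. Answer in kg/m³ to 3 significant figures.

Scale height: H = RT/g = 287 × 224.9 / 9.81 = 6579.6 m.
In an isothermal atmosphere, density decays like pressure: ρ = ρ₀ exp(−z/H).
z/H = 9620.0/6579.6 = 1.4621; exp(−1.4621) = 0.23175.
ρ = 1.50 × 0.23175 = 0.34763 kg/m³.

ρ ≈ 0.348 kg/m³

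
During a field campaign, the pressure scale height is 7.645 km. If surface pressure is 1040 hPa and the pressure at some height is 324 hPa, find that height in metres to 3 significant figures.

z ≈ 8920 m

Invert the barometric formula: z = H ln(P₀/P).
P₀/P = 1040/324 = 3.2099; ln(3.2099) = 1.1662.
z = 7645.0 × 1.1662 = 8915.6 m.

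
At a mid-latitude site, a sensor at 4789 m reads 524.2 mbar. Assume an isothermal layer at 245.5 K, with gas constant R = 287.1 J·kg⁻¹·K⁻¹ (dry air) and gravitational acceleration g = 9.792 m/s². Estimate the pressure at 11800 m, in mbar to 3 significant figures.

P ≈ 198 mbar

Scale height: H = RT/g = 287.1 × 245.5 / 9.792 = 7198.0 m.
Between two levels, P₂ = P₁ exp(−Δz/H) with Δz = z₂ − z₁.
Δz = 11800 − 4789.0 = 7011.0 m; Δz/H = 7011.0/7198.0 = 0.97402.
P₂ = 524.2 × exp(−0.97402) = 524.2 × 0.37756 = 197.92 mbar.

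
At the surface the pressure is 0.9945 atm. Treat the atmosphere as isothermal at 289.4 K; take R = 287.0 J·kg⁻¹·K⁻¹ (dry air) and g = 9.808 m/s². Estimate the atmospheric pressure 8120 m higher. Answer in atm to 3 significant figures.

P ≈ 0.381 atm

Scale height: H = RT/g = 287.0 × 289.4 / 9.808 = 8468.4 m.
Barometric formula: P = P₀ exp(−z/H).
z/H = 8120.0/8468.4 = 0.95886; exp(−0.95886) = 0.38333.
P = 0.9945 × 0.38333 = 0.38122 atm.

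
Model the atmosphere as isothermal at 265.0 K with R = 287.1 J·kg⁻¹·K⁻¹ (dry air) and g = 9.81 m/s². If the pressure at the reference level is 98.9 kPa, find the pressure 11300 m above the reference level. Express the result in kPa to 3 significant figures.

Scale height: H = RT/g = 287.1 × 265.0 / 9.81 = 7755.5 m.
Barometric formula: P = P₀ exp(−z/H).
z/H = 11300/7755.5 = 1.4570; exp(−1.4570) = 0.23293.
P = 98.9 × 0.23293 = 23.037 kPa.

P ≈ 23.0 kPa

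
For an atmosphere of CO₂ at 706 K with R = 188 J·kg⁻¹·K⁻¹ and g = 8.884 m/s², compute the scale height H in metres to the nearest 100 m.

H ≈ 14900 m

The scale height of an isothermal atmosphere is H = RT/g.
H = 188 × 706 / 8.884 = 132730/8.884 = 14940 m.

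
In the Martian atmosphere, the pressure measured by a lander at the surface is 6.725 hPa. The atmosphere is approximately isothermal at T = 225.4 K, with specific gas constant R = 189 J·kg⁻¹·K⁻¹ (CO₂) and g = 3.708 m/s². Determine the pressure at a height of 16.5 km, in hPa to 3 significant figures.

P ≈ 1.60 hPa

Scale height: H = RT/g = 189 × 225.4 / 3.708 = 11489 m.
Barometric formula: P = P₀ exp(−z/H).
z/H = 16500/11489 = 1.4362; exp(−1.4362) = 0.23783.
P = 6.725 × 0.23783 = 1.5994 hPa.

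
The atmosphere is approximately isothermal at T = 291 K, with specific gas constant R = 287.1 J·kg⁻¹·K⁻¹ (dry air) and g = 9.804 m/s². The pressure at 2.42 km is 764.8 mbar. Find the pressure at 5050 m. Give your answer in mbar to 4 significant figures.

Scale height: H = RT/g = 287.1 × 291 / 9.804 = 8521.6 m.
Between two levels, P₂ = P₁ exp(−Δz/H) with Δz = z₂ − z₁.
Δz = 5050.0 − 2420.0 = 2630.0 m; Δz/H = 2630.0/8521.6 = 0.30863.
P₂ = 764.8 × exp(−0.30863) = 764.8 × 0.73445 = 561.71 mbar.

P ≈ 561.7 mbar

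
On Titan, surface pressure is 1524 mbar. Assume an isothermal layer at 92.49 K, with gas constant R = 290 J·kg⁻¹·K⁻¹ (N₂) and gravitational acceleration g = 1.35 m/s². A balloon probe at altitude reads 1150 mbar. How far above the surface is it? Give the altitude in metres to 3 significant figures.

Scale height: H = RT/g = 290 × 92.49 / 1.35 = 19868 m.
Invert the barometric formula: z = H ln(P₀/P).
P₀/P = 1524/1150 = 1.3252; ln(1.3252) = 0.28156.
z = 19868 × 0.28156 = 5594.0 m.

z ≈ 5590 m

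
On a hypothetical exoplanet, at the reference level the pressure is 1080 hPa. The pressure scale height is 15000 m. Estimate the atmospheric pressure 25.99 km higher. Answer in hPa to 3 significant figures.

Barometric formula: P = P₀ exp(−z/H).
z/H = 25990/15000 = 1.7327; exp(−1.7327) = 0.17681.
P = 1080 × 0.17681 = 190.95 hPa.

P ≈ 191 hPa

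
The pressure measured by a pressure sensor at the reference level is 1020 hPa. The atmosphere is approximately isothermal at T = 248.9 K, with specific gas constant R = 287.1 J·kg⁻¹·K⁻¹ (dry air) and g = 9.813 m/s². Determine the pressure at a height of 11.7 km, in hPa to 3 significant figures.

P ≈ 205 hPa

Scale height: H = RT/g = 287.1 × 248.9 / 9.813 = 7282.1 m.
Barometric formula: P = P₀ exp(−z/H).
z/H = 11700/7282.1 = 1.6067; exp(−1.6067) = 0.20055.
P = 1020 × 0.20055 = 204.56 hPa.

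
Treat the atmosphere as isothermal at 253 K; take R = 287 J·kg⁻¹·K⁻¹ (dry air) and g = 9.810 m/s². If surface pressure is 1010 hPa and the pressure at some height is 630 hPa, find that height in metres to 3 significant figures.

Scale height: H = RT/g = 287 × 253 / 9.810 = 7401.7 m.
Invert the barometric formula: z = H ln(P₀/P).
P₀/P = 1010/630 = 1.6032; ln(1.6032) = 0.47200.
z = 7401.7 × 0.47200 = 3493.6 m.

z ≈ 3490 m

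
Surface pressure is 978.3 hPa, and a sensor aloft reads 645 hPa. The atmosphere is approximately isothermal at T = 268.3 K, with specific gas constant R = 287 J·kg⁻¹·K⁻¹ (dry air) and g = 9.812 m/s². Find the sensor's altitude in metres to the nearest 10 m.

z ≈ 3270 m

Scale height: H = RT/g = 287 × 268.3 / 9.812 = 7847.7 m.
Invert the barometric formula: z = H ln(P₀/P).
P₀/P = 978.3/645 = 1.5167; ln(1.5167) = 0.41654.
z = 7847.7 × 0.41654 = 3268.9 m.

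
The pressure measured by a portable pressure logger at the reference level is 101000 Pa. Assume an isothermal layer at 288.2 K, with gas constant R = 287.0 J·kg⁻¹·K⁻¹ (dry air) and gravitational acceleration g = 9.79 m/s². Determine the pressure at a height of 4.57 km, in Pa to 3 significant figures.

P ≈ 58800 Pa

Scale height: H = RT/g = 287.0 × 288.2 / 9.79 = 8448.8 m.
Barometric formula: P = P₀ exp(−z/H).
z/H = 4570.0/8448.8 = 0.54091; exp(−0.54091) = 0.58222.
P = 101000 × 0.58222 = 58804 Pa.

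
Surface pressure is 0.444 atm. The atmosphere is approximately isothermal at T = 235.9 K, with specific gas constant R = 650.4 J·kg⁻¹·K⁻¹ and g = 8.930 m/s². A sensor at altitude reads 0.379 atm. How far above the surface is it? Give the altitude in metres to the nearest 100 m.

Scale height: H = RT/g = 650.4 × 235.9 / 8.930 = 17181 m.
Invert the barometric formula: z = H ln(P₀/P).
P₀/P = 0.444/0.379 = 1.1715; ln(1.1715) = 0.15828.
z = 17181 × 0.15828 = 2719.4 m.

z ≈ 2700 m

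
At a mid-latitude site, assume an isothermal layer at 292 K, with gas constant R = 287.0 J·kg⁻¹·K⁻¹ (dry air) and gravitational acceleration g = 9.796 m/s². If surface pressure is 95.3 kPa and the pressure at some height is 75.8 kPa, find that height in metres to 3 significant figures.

Scale height: H = RT/g = 287.0 × 292 / 9.796 = 8554.9 m.
Invert the barometric formula: z = H ln(P₀/P).
P₀/P = 95.3/75.8 = 1.2573; ln(1.2573) = 0.22897.
z = 8554.9 × 0.22897 = 1958.8 m.

z ≈ 1960 m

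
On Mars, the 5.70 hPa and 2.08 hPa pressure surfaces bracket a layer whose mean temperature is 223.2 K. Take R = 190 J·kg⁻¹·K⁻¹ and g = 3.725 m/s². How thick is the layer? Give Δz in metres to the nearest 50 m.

Δz ≈ 11500 m

Hypsometric equation: Δz = (R T̄/g) ln(P₁/P₂).
R T̄/g = 190 × 223.2 / 3.725 = 11385 m.
ln(5.70/2.08) = ln(2.7404) = 1.0081.
Δz = 11385 × 1.0081 = 11477 m.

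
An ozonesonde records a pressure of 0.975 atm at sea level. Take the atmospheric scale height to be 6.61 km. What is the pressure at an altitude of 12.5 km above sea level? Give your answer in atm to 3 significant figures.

Barometric formula: P = P₀ exp(−z/H).
z/H = 12500/6610.0 = 1.8911; exp(−1.8911) = 0.15091.
P = 0.975 × 0.15091 = 0.14714 atm.

P ≈ 0.147 atm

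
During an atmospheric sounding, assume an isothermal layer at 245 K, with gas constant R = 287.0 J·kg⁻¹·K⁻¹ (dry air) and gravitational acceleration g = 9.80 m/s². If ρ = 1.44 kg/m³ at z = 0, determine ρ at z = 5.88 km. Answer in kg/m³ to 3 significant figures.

Scale height: H = RT/g = 287.0 × 245 / 9.80 = 7175.0 m.
In an isothermal atmosphere, density decays like pressure: ρ = ρ₀ exp(−z/H).
z/H = 5880.0/7175.0 = 0.81951; exp(−0.81951) = 0.44065.
ρ = 1.44 × 0.44065 = 0.63454 kg/m³.

ρ ≈ 0.635 kg/m³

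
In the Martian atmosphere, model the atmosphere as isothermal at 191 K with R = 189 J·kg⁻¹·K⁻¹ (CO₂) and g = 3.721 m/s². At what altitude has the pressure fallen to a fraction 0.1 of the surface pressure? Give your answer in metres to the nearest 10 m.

z ≈ 22340 m

Scale height: H = RT/g = 189 × 191 / 3.721 = 9701.4 m.
Set P/P₀ = exp(−z/H) = 0.1, so z = −H ln(0.1).
−ln(0.1) = 2.3026; z = 9701.4 × 2.3026 = 22338 m.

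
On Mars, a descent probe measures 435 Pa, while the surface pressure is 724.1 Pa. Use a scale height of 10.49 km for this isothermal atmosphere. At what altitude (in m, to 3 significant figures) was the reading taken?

z ≈ 5350 m

Invert the barometric formula: z = H ln(P₀/P).
P₀/P = 724.1/435 = 1.6646; ln(1.6646) = 0.50958.
z = 10490 × 0.50958 = 5345.5 m.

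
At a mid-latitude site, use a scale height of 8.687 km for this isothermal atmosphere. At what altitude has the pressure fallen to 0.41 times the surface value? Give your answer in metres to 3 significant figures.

Set P/P₀ = exp(−z/H) = 0.41, so z = −H ln(0.41).
−ln(0.41) = 0.89160; z = 8687.0 × 0.89160 = 7745.3 m.

z ≈ 7750 m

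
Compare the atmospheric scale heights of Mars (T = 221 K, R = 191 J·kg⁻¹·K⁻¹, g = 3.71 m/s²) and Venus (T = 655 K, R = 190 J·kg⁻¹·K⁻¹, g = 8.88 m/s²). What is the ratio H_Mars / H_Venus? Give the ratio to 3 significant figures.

H_Mars/H_Venus ≈ 0.812

H = RT/g for each body.
H_Mars = 191 × 221 / 3.71 = 11378 m.
H_Venus = 190 × 655 / 8.88 = 14015 m.
H_Mars/H_Venus = 11378/14015 = 0.81184.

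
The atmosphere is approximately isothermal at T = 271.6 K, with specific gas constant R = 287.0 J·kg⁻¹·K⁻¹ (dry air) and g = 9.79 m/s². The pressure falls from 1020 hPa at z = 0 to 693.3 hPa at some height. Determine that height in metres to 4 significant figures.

z ≈ 3074 m

Scale height: H = RT/g = 287.0 × 271.6 / 9.79 = 7962.1 m.
Invert the barometric formula: z = H ln(P₀/P).
P₀/P = 1020/693.3 = 1.4712; ln(1.4712) = 0.38608.
z = 7962.1 × 0.38608 = 3074.0 m.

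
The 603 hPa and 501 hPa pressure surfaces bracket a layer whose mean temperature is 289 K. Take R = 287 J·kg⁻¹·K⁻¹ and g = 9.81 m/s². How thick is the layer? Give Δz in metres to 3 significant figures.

Δz ≈ 1570 m

Hypsometric equation: Δz = (R T̄/g) ln(P₁/P₂).
R T̄/g = 287 × 289 / 9.81 = 8454.9 m.
ln(603/501) = ln(1.2036) = 0.18532.
Δz = 8454.9 × 0.18532 = 1566.9 m.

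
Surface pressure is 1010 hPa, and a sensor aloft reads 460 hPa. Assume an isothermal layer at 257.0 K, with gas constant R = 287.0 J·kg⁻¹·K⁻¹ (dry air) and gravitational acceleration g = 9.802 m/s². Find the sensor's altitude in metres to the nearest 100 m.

z ≈ 5900 m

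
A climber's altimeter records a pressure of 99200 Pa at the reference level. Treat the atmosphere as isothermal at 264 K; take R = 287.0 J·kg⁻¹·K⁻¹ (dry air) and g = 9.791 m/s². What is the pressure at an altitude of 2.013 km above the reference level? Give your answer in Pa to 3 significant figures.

Scale height: H = RT/g = 287.0 × 264 / 9.791 = 7738.5 m.
Barometric formula: P = P₀ exp(−z/H).
z/H = 2013.0/7738.5 = 0.26013; exp(−0.26013) = 0.77095.
P = 99200 × 0.77095 = 76478 Pa.

P ≈ 76500 Pa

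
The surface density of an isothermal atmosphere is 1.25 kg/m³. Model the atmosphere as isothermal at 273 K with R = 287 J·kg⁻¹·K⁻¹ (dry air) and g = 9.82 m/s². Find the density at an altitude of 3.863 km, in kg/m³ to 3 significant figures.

Scale height: H = RT/g = 287 × 273 / 9.82 = 7978.7 m.
In an isothermal atmosphere, density decays like pressure: ρ = ρ₀ exp(−z/H).
z/H = 3863.0/7978.7 = 0.48416; exp(−0.48416) = 0.61621.
ρ = 1.25 × 0.61621 = 0.77026 kg/m³.

ρ ≈ 0.770 kg/m³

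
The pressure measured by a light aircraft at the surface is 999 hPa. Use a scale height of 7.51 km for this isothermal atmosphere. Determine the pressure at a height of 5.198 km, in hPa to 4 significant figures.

P ≈ 500.0 hPa

Barometric formula: P = P₀ exp(−z/H).
z/H = 5198.0/7510.0 = 0.69214; exp(−0.69214) = 0.50050.
P = 999 × 0.50050 = 500.00 hPa.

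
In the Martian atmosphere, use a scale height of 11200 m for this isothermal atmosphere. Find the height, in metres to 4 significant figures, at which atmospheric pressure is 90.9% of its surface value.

Set P/P₀ = exp(−z/H) = 0.909, so z = −H ln(0.909).
−ln(0.909) = 0.095410; z = 11200 × 0.095410 = 1068.6 m.

z ≈ 1069 m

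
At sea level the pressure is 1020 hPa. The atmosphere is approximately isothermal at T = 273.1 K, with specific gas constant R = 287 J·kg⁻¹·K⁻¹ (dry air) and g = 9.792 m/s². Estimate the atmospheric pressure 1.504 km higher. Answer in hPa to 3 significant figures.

Scale height: H = RT/g = 287 × 273.1 / 9.792 = 8004.5 m.
Barometric formula: P = P₀ exp(−z/H).
z/H = 1504.0/8004.5 = 0.18789; exp(−0.18789) = 0.82871.
P = 1020 × 0.82871 = 845.28 hPa.

P ≈ 845 hPa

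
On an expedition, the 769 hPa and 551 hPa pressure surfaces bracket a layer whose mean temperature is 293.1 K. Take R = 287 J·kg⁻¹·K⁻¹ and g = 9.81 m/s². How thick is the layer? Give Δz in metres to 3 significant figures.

Hypsometric equation: Δz = (R T̄/g) ln(P₁/P₂).
R T̄/g = 287 × 293.1 / 9.81 = 8574.9 m.
ln(769/551) = ln(1.3956) = 0.33332.
Δz = 8574.9 × 0.33332 = 2858.2 m.

Δz ≈ 2860 m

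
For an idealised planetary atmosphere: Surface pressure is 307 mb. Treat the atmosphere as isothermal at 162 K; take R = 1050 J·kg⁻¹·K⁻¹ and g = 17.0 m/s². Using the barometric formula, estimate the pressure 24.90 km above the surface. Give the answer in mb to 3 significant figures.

Scale height: H = RT/g = 1050 × 162 / 17.0 = 10006 m.
Barometric formula: P = P₀ exp(−z/H).
z/H = 24900/10006 = 2.4885; exp(−2.4885) = 0.083034.
P = 307 × 0.083034 = 25.491 mb.

P ≈ 25.5 mb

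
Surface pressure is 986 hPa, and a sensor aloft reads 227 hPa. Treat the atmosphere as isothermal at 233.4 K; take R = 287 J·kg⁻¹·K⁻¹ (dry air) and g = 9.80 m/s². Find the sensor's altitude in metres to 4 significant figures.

z ≈ 10040 m

Scale height: H = RT/g = 287 × 233.4 / 9.80 = 6835.3 m.
Invert the barometric formula: z = H ln(P₀/P).
P₀/P = 986/227 = 4.3436; ln(4.3436) = 1.4687.
z = 6835.3 × 1.4687 = 10039 m.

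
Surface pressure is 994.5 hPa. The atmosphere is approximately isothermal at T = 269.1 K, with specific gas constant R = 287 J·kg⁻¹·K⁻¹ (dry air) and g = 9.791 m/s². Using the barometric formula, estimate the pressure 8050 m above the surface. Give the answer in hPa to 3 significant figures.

P ≈ 358 hPa

Scale height: H = RT/g = 287 × 269.1 / 9.791 = 7888.0 m.
Barometric formula: P = P₀ exp(−z/H).
z/H = 8050.0/7888.0 = 1.0205; exp(−1.0205) = 0.36041.
P = 994.5 × 0.36041 = 358.43 hPa.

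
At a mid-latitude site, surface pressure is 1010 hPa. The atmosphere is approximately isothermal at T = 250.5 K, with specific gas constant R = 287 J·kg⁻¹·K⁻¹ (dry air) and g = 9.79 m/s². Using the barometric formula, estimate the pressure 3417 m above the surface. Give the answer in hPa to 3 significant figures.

P ≈ 634 hPa

Scale height: H = RT/g = 287 × 250.5 / 9.79 = 7343.6 m.
Barometric formula: P = P₀ exp(−z/H).
z/H = 3417.0/7343.6 = 0.46530; exp(−0.46530) = 0.62795.
P = 1010 × 0.62795 = 634.23 hPa.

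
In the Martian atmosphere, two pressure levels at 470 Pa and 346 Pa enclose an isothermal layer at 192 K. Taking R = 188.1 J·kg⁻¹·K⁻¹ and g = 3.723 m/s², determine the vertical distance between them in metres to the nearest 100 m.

Δz ≈ 3000 m

Hypsometric equation: Δz = (R T̄/g) ln(P₁/P₂).
R T̄/g = 188.1 × 192 / 3.723 = 9700.6 m.
ln(470/346) = ln(1.3584) = 0.30631.
Δz = 9700.6 × 0.30631 = 2971.4 m.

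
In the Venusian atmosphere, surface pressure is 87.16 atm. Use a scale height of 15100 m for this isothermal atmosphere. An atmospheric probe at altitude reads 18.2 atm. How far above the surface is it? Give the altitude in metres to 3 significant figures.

z ≈ 23700 m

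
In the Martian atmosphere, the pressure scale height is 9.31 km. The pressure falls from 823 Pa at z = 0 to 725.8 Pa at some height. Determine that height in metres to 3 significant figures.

z ≈ 1170 m

Invert the barometric formula: z = H ln(P₀/P).
P₀/P = 823/725.8 = 1.1339; ln(1.1339) = 0.12566.
z = 9310.0 × 0.12566 = 1169.9 m.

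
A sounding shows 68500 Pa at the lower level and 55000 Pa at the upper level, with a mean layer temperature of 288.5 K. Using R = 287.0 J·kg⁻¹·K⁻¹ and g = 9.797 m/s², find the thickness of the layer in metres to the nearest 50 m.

Hypsometric equation: Δz = (R T̄/g) ln(P₁/P₂).
R T̄/g = 287.0 × 288.5 / 9.797 = 8451.5 m.
ln(68500/55000) = ln(1.2455) = 0.21954.
Δz = 8451.5 × 0.21954 = 1855.4 m.

Δz ≈ 1850 m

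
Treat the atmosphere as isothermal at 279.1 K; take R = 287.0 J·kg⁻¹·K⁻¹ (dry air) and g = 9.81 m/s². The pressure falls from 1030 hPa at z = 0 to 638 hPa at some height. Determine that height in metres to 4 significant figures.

Scale height: H = RT/g = 287.0 × 279.1 / 9.81 = 8165.3 m.
Invert the barometric formula: z = H ln(P₀/P).
P₀/P = 1030/638 = 1.6144; ln(1.6144) = 0.47896.
z = 8165.3 × 0.47896 = 3910.9 m.

z ≈ 3911 m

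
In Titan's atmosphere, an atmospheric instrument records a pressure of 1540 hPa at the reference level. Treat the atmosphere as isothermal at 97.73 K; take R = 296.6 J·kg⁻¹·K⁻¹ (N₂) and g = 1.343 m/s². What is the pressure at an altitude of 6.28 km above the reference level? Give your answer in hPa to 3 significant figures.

Scale height: H = RT/g = 296.6 × 97.73 / 1.343 = 21584 m.
Barometric formula: P = P₀ exp(−z/H).
z/H = 6280.0/21584 = 0.29096; exp(−0.29096) = 0.74755.
P = 1540 × 0.74755 = 1151.2 hPa.

P ≈ 1150 hPa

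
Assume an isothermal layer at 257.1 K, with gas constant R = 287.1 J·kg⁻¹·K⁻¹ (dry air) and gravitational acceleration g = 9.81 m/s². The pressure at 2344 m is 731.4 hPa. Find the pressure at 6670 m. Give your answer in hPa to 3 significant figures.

Scale height: H = RT/g = 287.1 × 257.1 / 9.81 = 7524.3 m.
Between two levels, P₂ = P₁ exp(−Δz/H) with Δz = z₂ − z₁.
Δz = 6670.0 − 2344.0 = 4326.0 m; Δz/H = 4326.0/7524.3 = 0.57494.
P₂ = 731.4 × exp(−0.57494) = 731.4 × 0.56274 = 411.59 hPa.

P ≈ 412 hPa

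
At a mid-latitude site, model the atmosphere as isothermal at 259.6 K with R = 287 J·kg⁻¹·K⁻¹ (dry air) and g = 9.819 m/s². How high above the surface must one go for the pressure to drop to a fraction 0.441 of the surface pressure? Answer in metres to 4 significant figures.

z ≈ 6212 m

Scale height: H = RT/g = 287 × 259.6 / 9.819 = 7587.9 m.
Set P/P₀ = exp(−z/H) = 0.441, so z = −H ln(0.441).
−ln(0.441) = 0.81871; z = 7587.9 × 0.81871 = 6212.3 m.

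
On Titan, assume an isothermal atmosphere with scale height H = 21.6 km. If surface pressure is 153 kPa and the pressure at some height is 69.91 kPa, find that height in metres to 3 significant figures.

z ≈ 16900 m

Invert the barometric formula: z = H ln(P₀/P).
P₀/P = 153/69.91 = 2.1885; ln(2.1885) = 0.78322.
z = 21600 × 0.78322 = 16918 m.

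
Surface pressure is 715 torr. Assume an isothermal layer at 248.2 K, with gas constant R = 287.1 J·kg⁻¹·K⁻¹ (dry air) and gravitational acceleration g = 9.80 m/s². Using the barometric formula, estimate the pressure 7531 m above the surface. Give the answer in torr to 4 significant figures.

P ≈ 253.8 torr

Scale height: H = RT/g = 287.1 × 248.2 / 9.80 = 7271.2 m.
Barometric formula: P = P₀ exp(−z/H).
z/H = 7531.0/7271.2 = 1.0357; exp(−1.0357) = 0.35498.
P = 715 × 0.35498 = 253.81 torr.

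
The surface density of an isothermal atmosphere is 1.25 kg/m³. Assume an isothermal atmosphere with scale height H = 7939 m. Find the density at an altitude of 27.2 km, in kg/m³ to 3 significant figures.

In an isothermal atmosphere, density decays like pressure: ρ = ρ₀ exp(−z/H).
z/H = 27200/7939.0 = 3.4261; exp(−3.4261) = 0.032513.
ρ = 1.25 × 0.032513 = 0.040641 kg/m³.

ρ ≈ 0.0406 kg/m³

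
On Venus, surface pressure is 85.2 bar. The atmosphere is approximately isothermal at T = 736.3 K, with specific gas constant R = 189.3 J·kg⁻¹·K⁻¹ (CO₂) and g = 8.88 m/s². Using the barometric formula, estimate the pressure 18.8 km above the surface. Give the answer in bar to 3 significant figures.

P ≈ 25.7 bar

Scale height: H = RT/g = 189.3 × 736.3 / 8.88 = 15696 m.
Barometric formula: P = P₀ exp(−z/H).
z/H = 18800/15696 = 1.1978; exp(−1.1978) = 0.30186.
P = 85.2 × 0.30186 = 25.718 bar.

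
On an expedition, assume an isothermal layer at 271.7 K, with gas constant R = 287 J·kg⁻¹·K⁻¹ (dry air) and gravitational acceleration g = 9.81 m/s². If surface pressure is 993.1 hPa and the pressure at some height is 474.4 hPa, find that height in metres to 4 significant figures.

Scale height: H = RT/g = 287 × 271.7 / 9.81 = 7948.8 m.
Invert the barometric formula: z = H ln(P₀/P).
P₀/P = 993.1/474.4 = 2.0934; ln(2.0934) = 0.73879.
z = 7948.8 × 0.73879 = 5872.5 m.

z ≈ 5872 m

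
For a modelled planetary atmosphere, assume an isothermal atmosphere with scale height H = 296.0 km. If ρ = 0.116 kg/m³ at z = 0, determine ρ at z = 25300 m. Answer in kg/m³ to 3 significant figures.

ρ ≈ 0.106 kg/m³

In an isothermal atmosphere, density decays like pressure: ρ = ρ₀ exp(−z/H).
z/H = 25300/296000 = 0.085473; exp(−0.085473) = 0.91808.
ρ = 0.116 × 0.91808 = 0.10650 kg/m³.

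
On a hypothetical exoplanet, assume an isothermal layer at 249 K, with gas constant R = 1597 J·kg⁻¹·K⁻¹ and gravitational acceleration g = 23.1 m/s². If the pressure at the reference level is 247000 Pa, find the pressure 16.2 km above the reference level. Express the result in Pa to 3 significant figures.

P ≈ 96400 Pa

Scale height: H = RT/g = 1597 × 249 / 23.1 = 17214 m.
Barometric formula: P = P₀ exp(−z/H).
z/H = 16200/17214 = 0.94109; exp(−0.94109) = 0.39020.
P = 247000 × 0.39020 = 96379 Pa.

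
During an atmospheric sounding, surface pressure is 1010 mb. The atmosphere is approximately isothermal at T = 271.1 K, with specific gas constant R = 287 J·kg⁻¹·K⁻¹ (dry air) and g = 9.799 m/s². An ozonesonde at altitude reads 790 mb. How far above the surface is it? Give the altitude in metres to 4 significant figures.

z ≈ 1951 m

Scale height: H = RT/g = 287 × 271.1 / 9.799 = 7940.2 m.
Invert the barometric formula: z = H ln(P₀/P).
P₀/P = 1010/790 = 1.2785; ln(1.2785) = 0.24569.
z = 7940.2 × 0.24569 = 1950.8 m.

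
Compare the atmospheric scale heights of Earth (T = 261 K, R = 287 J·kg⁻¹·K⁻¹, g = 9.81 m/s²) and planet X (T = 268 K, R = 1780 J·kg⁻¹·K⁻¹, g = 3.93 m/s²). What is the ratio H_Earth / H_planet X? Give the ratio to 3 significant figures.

H = RT/g for each body.
H_Earth = 287 × 261 / 9.81 = 7635.8 m.
H_planet X = 1780 × 268 / 3.93 = 121380 m.
H_Earth/H_planet X = 7635.8/121380 = 0.062908.

H_Earth/H_planet X ≈ 0.0629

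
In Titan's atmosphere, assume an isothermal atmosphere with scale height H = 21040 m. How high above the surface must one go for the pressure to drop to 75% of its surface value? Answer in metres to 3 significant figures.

z ≈ 6050 m

Set P/P₀ = exp(−z/H) = 0.75, so z = −H ln(0.75).
−ln(0.75) = 0.28768; z = 21040 × 0.28768 = 6052.8 m.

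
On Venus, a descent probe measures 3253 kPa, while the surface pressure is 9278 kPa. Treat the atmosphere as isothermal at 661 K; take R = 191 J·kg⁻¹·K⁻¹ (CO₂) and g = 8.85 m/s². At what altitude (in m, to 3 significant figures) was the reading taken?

Scale height: H = RT/g = 191 × 661 / 8.85 = 14266 m.
Invert the barometric formula: z = H ln(P₀/P).
P₀/P = 9278/3253 = 2.8521; ln(2.8521) = 1.0481.
z = 14266 × 1.0481 = 14952 m.

z ≈ 15000 m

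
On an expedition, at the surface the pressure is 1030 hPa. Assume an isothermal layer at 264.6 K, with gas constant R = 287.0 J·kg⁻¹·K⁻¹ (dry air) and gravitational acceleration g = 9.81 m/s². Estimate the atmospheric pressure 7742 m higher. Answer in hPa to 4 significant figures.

Scale height: H = RT/g = 287.0 × 264.6 / 9.81 = 7741.1 m.
Barometric formula: P = P₀ exp(−z/H).
z/H = 7742.0/7741.1 = 1.0001; exp(−1.0001) = 0.36784.
P = 1030 × 0.36784 = 378.88 hPa.

P ≈ 378.9 hPa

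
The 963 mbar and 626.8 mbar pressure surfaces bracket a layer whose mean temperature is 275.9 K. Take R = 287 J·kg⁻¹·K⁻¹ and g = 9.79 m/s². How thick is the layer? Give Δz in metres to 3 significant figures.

Δz ≈ 3470 m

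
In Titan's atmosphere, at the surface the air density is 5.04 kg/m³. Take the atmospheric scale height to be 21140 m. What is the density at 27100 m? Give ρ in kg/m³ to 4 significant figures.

In an isothermal atmosphere, density decays like pressure: ρ = ρ₀ exp(−z/H).
z/H = 27100/21140 = 1.2819; exp(−1.2819) = 0.27751.
ρ = 5.04 × 0.27751 = 1.3987 kg/m³.

ρ ≈ 1.399 kg/m³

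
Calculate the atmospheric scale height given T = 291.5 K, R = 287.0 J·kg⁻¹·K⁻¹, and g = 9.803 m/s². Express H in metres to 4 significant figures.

H ≈ 8534 m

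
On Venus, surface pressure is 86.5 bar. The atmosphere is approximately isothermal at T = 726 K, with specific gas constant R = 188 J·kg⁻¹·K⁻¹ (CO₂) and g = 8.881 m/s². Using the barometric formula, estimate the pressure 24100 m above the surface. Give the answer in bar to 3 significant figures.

Scale height: H = RT/g = 188 × 726 / 8.881 = 15369 m.
Barometric formula: P = P₀ exp(−z/H).
z/H = 24100/15369 = 1.5681; exp(−1.5681) = 0.20844.
P = 86.5 × 0.20844 = 18.030 bar.

P ≈ 18.0 bar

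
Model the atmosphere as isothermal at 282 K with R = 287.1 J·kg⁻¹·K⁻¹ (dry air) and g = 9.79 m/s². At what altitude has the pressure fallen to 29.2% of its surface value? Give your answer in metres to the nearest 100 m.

z ≈ 10200 m

Scale height: H = RT/g = 287.1 × 282 / 9.79 = 8269.9 m.
Set P/P₀ = exp(−z/H) = 0.292, so z = −H ln(0.292).
−ln(0.292) = 1.2310; z = 8269.9 × 1.2310 = 10180 m.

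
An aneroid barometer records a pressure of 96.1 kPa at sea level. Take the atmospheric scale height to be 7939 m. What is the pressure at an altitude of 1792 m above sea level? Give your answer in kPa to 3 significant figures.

P ≈ 76.7 kPa

Barometric formula: P = P₀ exp(−z/H).
z/H = 1792.0/7939.0 = 0.22572; exp(−0.22572) = 0.79794.
P = 96.1 × 0.79794 = 76.682 kPa.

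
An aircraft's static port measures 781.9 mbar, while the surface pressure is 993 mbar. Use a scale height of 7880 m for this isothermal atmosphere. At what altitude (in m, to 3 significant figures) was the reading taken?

z ≈ 1880 m

Invert the barometric formula: z = H ln(P₀/P).
P₀/P = 993/781.9 = 1.2700; ln(1.2700) = 0.23902.
z = 7880.0 × 0.23902 = 1883.5 m.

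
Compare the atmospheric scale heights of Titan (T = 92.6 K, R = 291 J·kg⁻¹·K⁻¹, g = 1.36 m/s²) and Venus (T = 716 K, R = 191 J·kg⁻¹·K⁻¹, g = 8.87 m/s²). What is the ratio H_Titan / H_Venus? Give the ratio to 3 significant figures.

H = RT/g for each body.
H_Titan = 291 × 92.6 / 1.36 = 19814 m.
H_Venus = 191 × 716 / 8.87 = 15418 m.
H_Titan/H_Venus = 19814/15418 = 1.2851.

H_Titan/H_Venus ≈ 1.29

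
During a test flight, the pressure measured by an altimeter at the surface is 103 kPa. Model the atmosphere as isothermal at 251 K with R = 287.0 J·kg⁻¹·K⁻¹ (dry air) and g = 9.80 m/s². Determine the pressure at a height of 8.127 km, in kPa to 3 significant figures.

P ≈ 34.1 kPa

Scale height: H = RT/g = 287.0 × 251 / 9.80 = 7350.7 m.
Barometric formula: P = P₀ exp(−z/H).
z/H = 8127.0/7350.7 = 1.1056; exp(−1.1056) = 0.33101.
P = 103 × 0.33101 = 34.094 kPa.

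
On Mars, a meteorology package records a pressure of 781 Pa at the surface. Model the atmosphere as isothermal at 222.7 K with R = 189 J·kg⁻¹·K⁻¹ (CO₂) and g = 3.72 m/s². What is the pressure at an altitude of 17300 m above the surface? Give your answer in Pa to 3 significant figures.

Scale height: H = RT/g = 189 × 222.7 / 3.72 = 11315 m.
Barometric formula: P = P₀ exp(−z/H).
z/H = 17300/11315 = 1.5289; exp(−1.5289) = 0.21677.
P = 781 × 0.21677 = 169.30 Pa.

P ≈ 169 Pa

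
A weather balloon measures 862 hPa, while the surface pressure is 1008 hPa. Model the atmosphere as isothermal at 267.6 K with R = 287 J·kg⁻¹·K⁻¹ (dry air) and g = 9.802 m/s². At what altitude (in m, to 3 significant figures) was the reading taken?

Scale height: H = RT/g = 287 × 267.6 / 9.802 = 7835.3 m.
Invert the barometric formula: z = H ln(P₀/P).
P₀/P = 1008/862 = 1.1694; ln(1.1694) = 0.15649.
z = 7835.3 × 0.15649 = 1226.1 m.

z ≈ 1230 m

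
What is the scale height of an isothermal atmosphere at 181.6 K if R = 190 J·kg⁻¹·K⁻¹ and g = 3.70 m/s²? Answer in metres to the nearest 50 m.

H ≈ 9350 m

The scale height of an isothermal atmosphere is H = RT/g.
H = 190 × 181.6 / 3.70 = 34504/3.70 = 9325.4 m.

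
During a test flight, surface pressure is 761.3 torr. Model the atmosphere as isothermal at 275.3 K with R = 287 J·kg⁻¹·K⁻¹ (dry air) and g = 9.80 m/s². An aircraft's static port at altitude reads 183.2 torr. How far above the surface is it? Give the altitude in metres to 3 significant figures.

z ≈ 11500 m

Scale height: H = RT/g = 287 × 275.3 / 9.80 = 8062.4 m.
Invert the barometric formula: z = H ln(P₀/P).
P₀/P = 761.3/183.2 = 4.1556; ln(4.1556) = 1.4245.
z = 8062.4 × 1.4245 = 11485 m.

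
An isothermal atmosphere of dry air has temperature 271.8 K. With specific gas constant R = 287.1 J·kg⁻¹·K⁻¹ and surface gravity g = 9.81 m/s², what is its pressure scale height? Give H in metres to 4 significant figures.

H ≈ 7955 m

The scale height of an isothermal atmosphere is H = RT/g.
H = 287.1 × 271.8 / 9.81 = 78034/9.81 = 7954.5 m.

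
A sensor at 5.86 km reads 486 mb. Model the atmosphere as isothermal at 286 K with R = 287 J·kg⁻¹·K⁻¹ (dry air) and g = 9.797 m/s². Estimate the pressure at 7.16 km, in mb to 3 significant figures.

Scale height: H = RT/g = 287 × 286 / 9.797 = 8378.3 m.
Between two levels, P₂ = P₁ exp(−Δz/H) with Δz = z₂ − z₁.
Δz = 7160.0 − 5860.0 = 1300.0 m; Δz/H = 1300.0/8378.3 = 0.15516.
P₂ = 486 × exp(−0.15516) = 486 × 0.85628 = 416.15 mb.

P ≈ 416 mb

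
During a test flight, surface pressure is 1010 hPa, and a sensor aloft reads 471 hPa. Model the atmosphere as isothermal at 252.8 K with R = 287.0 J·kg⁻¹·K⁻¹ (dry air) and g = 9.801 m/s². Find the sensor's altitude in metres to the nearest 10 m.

z ≈ 5650 m

Scale height: H = RT/g = 287.0 × 252.8 / 9.801 = 7402.7 m.
Invert the barometric formula: z = H ln(P₀/P).
P₀/P = 1010/471 = 2.1444; ln(2.1444) = 0.76286.
z = 7402.7 × 0.76286 = 5647.2 m.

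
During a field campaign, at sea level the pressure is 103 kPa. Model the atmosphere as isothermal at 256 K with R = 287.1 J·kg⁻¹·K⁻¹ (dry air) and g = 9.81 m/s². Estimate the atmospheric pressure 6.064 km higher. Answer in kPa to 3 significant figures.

P ≈ 45.8 kPa

Scale height: H = RT/g = 287.1 × 256 / 9.81 = 7492.1 m.
Barometric formula: P = P₀ exp(−z/H).
z/H = 6064.0/7492.1 = 0.80939; exp(−0.80939) = 0.44513.
P = 103 × 0.44513 = 45.848 kPa.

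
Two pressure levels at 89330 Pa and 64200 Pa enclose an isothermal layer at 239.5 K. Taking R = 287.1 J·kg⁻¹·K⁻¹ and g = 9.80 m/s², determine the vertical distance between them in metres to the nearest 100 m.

Hypsometric equation: Δz = (R T̄/g) ln(P₁/P₂).
R T̄/g = 287.1 × 239.5 / 9.80 = 7016.4 m.
ln(89330/64200) = ln(1.3914) = 0.33031.
Δz = 7016.4 × 0.33031 = 2317.6 m.

Δz ≈ 2300 m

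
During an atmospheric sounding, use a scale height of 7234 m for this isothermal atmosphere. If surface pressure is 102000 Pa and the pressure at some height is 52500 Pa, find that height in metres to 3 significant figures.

z ≈ 4800 m

Invert the barometric formula: z = H ln(P₀/P).
P₀/P = 102000/52500 = 1.9429; ln(1.9429) = 0.66418.
z = 7234.0 × 0.66418 = 4804.7 m.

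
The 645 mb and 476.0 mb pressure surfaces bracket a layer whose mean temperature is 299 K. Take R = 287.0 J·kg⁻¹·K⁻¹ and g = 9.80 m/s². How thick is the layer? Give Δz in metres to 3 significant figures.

Hypsometric equation: Δz = (R T̄/g) ln(P₁/P₂).
R T̄/g = 287.0 × 299 / 9.80 = 8756.4 m.
ln(645/476.0) = ln(1.3550) = 0.30380.
Δz = 8756.4 × 0.30380 = 2660.2 m.

Δz ≈ 2660 m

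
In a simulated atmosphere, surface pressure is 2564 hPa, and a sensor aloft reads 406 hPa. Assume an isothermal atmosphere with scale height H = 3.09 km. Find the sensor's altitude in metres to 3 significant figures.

z ≈ 5690 m

Invert the barometric formula: z = H ln(P₀/P).
P₀/P = 2564/406 = 6.3153; ln(6.3153) = 1.8430.
z = 3090.0 × 1.8430 = 5694.9 m.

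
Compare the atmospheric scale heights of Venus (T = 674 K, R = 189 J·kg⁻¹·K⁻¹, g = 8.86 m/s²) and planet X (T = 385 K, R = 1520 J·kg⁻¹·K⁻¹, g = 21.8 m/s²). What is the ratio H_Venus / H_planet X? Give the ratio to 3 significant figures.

H = RT/g for each body.
H_Venus = 189 × 674 / 8.86 = 14378 m.
H_planet X = 1520 × 385 / 21.8 = 26844 m.
H_Venus/H_planet X = 14378/26844 = 0.53561.

H_Venus/H_planet X ≈ 0.536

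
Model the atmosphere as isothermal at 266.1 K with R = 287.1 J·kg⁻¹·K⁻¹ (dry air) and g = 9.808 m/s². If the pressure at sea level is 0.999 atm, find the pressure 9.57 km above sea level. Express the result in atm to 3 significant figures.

P ≈ 0.292 atm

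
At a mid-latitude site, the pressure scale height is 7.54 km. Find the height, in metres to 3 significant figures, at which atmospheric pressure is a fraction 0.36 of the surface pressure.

Set P/P₀ = exp(−z/H) = 0.36, so z = −H ln(0.36).
−ln(0.36) = 1.0217; z = 7540.0 × 1.0217 = 7703.6 m.

z ≈ 7700 m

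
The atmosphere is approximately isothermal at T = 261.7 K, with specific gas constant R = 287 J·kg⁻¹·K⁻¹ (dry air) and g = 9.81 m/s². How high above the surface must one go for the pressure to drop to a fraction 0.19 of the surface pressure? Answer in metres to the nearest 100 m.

z ≈ 12700 m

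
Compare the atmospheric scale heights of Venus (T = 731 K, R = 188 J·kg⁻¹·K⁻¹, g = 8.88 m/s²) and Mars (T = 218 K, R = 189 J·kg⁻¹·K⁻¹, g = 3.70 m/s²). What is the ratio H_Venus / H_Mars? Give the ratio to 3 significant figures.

H_Venus/H_Mars ≈ 1.39

H = RT/g for each body.
H_Venus = 188 × 731 / 8.88 = 15476 m.
H_Mars = 189 × 218 / 3.70 = 11136 m.
H_Venus/H_Mars = 15476/11136 = 1.3897.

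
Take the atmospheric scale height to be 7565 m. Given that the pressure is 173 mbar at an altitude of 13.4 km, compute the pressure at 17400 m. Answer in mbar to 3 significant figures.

Between two levels, P₂ = P₁ exp(−Δz/H) with Δz = z₂ − z₁.
Δz = 17400 − 13400 = 4000.0 m; Δz/H = 4000.0/7565.0 = 0.52875.
P₂ = 173 × exp(−0.52875) = 173 × 0.58934 = 101.96 mbar.

P ≈ 102 mbar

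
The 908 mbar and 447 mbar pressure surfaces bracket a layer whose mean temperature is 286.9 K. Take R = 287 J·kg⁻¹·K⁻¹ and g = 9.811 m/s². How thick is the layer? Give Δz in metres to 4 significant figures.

Δz ≈ 5948 m

Hypsometric equation: Δz = (R T̄/g) ln(P₁/P₂).
R T̄/g = 287 × 286.9 / 9.811 = 8392.7 m.
ln(908/447) = ln(2.0313) = 0.70868.
Δz = 8392.7 × 0.70868 = 5947.7 m.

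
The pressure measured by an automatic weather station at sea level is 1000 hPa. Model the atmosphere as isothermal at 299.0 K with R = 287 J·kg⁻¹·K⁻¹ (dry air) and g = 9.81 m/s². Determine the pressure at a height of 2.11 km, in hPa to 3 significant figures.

P ≈ 786 hPa

Scale height: H = RT/g = 287 × 299.0 / 9.81 = 8747.5 m.
Barometric formula: P = P₀ exp(−z/H).
z/H = 2110.0/8747.5 = 0.24121; exp(−0.24121) = 0.78568.
P = 1000 × 0.78568 = 785.68 hPa.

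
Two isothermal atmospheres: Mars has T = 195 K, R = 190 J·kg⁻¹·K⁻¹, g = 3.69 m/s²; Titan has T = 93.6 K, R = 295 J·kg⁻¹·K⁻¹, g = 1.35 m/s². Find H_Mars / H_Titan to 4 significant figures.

H_Mars/H_Titan ≈ 0.4909

H = RT/g for each body.
H_Mars = 190 × 195 / 3.69 = 10041 m.
H_Titan = 295 × 93.6 / 1.35 = 20453 m.
H_Mars/H_Titan = 10041/20453 = 0.49093.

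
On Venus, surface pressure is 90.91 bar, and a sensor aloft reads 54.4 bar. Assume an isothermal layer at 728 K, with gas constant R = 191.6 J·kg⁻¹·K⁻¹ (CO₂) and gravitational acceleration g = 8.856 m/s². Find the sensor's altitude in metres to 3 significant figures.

Scale height: H = RT/g = 191.6 × 728 / 8.856 = 15750 m.
Invert the barometric formula: z = H ln(P₀/P).
P₀/P = 90.91/54.4 = 1.6711; ln(1.6711) = 0.51348.
z = 15750 × 0.51348 = 8087.3 m.

z ≈ 8090 m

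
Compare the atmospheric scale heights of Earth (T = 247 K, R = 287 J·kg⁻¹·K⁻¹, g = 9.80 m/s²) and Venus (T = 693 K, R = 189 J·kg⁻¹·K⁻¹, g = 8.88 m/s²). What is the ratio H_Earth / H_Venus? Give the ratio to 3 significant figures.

H_Earth/H_Venus ≈ 0.490

H = RT/g for each body.
H_Earth = 287 × 247 / 9.80 = 7233.6 m.
H_Venus = 189 × 693 / 8.88 = 14750 m.
H_Earth/H_Venus = 7233.6/14750 = 0.49041.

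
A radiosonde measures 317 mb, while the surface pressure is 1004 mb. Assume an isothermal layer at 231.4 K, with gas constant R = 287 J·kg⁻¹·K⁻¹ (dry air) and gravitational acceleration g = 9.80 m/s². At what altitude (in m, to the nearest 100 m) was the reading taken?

z ≈ 7800 m

Scale height: H = RT/g = 287 × 231.4 / 9.80 = 6776.7 m.
Invert the barometric formula: z = H ln(P₀/P).
P₀/P = 1004/317 = 3.1672; ln(3.1672) = 1.1528.
z = 6776.7 × 1.1528 = 7812.2 m.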